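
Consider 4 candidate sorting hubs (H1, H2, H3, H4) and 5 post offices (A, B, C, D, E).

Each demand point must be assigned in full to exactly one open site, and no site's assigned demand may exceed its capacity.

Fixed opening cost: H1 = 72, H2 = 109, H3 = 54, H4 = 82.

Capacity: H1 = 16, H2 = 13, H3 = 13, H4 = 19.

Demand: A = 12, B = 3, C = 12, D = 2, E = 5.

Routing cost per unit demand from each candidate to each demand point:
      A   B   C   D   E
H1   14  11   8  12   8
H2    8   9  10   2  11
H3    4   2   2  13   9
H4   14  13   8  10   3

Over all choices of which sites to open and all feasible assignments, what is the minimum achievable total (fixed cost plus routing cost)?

Open {H1, H3, H4}; cheapest assignment that respects the capacities:
  H1 (cap 16, load 15): B, C — cost 3×11 + 12×8 = 129
  H3 (cap 13, load 12): A — cost 12×4 = 48
  H4 (cap 19, load 7): D, E — cost 2×10 + 5×3 = 35
  Shipping 212, fixed 208 → total 420.
  Any other capacity-feasible assignment to {H1, H3, H4} ships for at least 212.
Compare {H2, H3, H4}: its best feasible assignment gives total 435.
Compare {H1, H2, H3}: its best feasible assignment gives total 452.
Every other set of open sites that can feasibly serve all demand totals ≥ 435 even under its best assignment. Minimum: 420.

420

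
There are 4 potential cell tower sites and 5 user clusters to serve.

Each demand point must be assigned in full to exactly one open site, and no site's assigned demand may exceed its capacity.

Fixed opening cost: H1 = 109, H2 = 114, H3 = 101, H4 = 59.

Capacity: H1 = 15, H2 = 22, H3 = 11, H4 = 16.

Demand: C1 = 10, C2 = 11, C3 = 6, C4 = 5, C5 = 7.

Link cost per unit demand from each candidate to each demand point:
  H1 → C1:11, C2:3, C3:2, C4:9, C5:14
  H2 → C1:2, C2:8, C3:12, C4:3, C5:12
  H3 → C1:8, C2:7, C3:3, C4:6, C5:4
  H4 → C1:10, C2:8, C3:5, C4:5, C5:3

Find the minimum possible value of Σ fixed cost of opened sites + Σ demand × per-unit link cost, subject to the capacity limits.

401

Open {H1, H2, H4}; cheapest assignment that respects the capacities:
  H1 (cap 15, load 11): C2 — cost 11×3 = 33
  H2 (cap 22, load 15): C1, C4 — cost 10×2 + 5×3 = 35
  H4 (cap 16, load 13): C3, C5 — cost 6×5 + 7×3 = 51
  Shipping 119, fixed 282 → total 401.
  Any other capacity-feasible assignment to {H1, H2, H4} ships for at least 119.
Compare {H2, H3, H4}: its best feasible assignment gives total 437.
Compare {H1, H2, H3, H4}: its best feasible assignment gives total 490.
Every other set of open sites that can feasibly serve all demand totals ≥ 437 even under its best assignment. Minimum: 401.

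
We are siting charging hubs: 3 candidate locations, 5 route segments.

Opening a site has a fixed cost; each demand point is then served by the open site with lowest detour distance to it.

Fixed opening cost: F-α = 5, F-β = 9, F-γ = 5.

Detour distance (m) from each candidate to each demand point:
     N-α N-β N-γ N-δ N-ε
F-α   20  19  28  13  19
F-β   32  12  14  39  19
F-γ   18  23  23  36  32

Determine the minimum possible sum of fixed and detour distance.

Open {F-α, F-β}: assign each demand point to its cheapest open site.
  N-α→F-α 20, N-β→F-β 12, N-γ→F-β 14, N-δ→F-α 13, N-ε→F-α 19
  detour distance 78, fixed 14 → total 92.
Compare {F-α, F-β, F-γ}: detour distance 76 + fixed 19 = 95.
Compare {F-α, F-γ}: detour distance 92 + fixed 10 = 102.
Compare {F-α}: detour distance 99 + fixed 5 = 104.
All other subsets cost ≥ 95. Minimum total cost: 92.

92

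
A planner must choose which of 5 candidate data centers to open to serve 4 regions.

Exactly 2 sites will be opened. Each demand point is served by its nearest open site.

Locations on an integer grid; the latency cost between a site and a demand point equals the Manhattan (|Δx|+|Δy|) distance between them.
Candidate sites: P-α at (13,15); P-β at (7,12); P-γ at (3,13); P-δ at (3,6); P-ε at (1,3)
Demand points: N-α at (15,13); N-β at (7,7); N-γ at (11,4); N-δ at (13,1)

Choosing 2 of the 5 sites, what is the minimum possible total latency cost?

Open {P-α, P-δ}.
  N-α→P-α 4, N-β→P-δ 5, N-γ→P-δ 10, N-δ→P-α 14  ⇒ total 33.
Compare {P-α, P-β}: total 35.
Compare {P-α, P-ε}: total 39.
No size-2 selection does better; minimum is 33.

33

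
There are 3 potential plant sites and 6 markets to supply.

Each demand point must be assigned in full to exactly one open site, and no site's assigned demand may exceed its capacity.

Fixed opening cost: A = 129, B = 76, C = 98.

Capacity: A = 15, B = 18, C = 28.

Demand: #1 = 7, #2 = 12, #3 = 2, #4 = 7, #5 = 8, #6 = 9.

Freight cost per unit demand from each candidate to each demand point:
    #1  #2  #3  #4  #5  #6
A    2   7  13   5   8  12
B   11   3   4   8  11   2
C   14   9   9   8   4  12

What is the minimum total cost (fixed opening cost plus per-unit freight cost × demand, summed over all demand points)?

Open {B, C}; cheapest assignment that respects the capacities:
  B (cap 18, load 18): #1, #3, #6 — cost 7×11 + 2×4 + 9×2 = 103
  C (cap 28, load 27): #2, #4, #5 — cost 12×9 + 7×8 + 8×4 = 196
  Shipping 299, fixed 174 → total 473.
  Any other capacity-feasible assignment to {B, C} ships for at least 299.
Compare {A, B, C}: its best feasible assignment gives total 518.
Every other set of open sites that can feasibly serve all demand totals ≥ 518 even under its best assignment. Minimum: 473.

473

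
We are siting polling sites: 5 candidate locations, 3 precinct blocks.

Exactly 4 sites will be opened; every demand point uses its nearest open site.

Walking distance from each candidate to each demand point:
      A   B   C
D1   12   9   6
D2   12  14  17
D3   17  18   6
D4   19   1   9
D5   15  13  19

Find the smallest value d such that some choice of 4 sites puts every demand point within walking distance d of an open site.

12

Open {D1, D2, D3, D4}.
  Farthest demand point is A at walking distance 12 (to D1); all others are ≤ 12.
With {D1, D2, D3, D5} the worst case is 12.
With {D1, D2, D4, D5} the worst case is 12.
No size-4 selection achieves below 12.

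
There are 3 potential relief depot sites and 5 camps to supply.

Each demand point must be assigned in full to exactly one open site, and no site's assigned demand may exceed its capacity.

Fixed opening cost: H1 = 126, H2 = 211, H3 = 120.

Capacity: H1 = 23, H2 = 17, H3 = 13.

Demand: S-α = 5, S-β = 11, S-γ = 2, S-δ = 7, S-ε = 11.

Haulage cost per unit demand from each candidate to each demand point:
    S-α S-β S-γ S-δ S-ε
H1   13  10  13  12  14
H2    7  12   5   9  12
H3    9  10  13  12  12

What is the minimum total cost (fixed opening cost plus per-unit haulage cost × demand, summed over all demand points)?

663

Open {H1, H3}; cheapest assignment that respects the capacities:
  H1 (cap 23, load 23): S-α, S-β, S-δ — cost 5×13 + 11×10 + 7×12 = 259
  H3 (cap 13, load 13): S-γ, S-ε — cost 2×13 + 11×12 = 158
  Shipping 417, fixed 246 → total 663.
  Any other capacity-feasible assignment to {H1, H3} ships for at least 417.
Compare {H1, H2}: its best feasible assignment gives total 709.
Compare {H1, H2, H3}: its best feasible assignment gives total 807.
Every other set of open sites that can feasibly serve all demand totals ≥ 709 even under its best assignment. Minimum: 663.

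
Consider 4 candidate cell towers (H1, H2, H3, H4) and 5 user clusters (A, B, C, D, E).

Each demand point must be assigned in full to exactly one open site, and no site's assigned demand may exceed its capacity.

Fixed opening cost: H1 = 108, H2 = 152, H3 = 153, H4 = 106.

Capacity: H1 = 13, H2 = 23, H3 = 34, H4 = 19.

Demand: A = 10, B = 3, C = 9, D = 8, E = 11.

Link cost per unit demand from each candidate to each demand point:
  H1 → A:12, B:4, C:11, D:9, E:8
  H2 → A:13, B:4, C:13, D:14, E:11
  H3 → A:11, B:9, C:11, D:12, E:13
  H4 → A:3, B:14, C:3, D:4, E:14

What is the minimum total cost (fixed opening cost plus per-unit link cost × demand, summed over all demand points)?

Open {H2, H4}; cheapest assignment that respects the capacities:
  H2 (cap 23, load 22): B, D, E — cost 3×4 + 8×14 + 11×11 = 245
  H4 (cap 19, load 19): A, C — cost 10×3 + 9×3 = 57
  Shipping 302, fixed 258 → total 560.
  Any other capacity-feasible assignment to {H2, H4} ships for at least 302.
Compare {H3, H4}: its best feasible assignment gives total 582.
Compare {H1, H2, H4}: its best feasible assignment gives total 628.
Every other set of open sites that can feasibly serve all demand totals ≥ 582 even under its best assignment. Minimum: 560.

560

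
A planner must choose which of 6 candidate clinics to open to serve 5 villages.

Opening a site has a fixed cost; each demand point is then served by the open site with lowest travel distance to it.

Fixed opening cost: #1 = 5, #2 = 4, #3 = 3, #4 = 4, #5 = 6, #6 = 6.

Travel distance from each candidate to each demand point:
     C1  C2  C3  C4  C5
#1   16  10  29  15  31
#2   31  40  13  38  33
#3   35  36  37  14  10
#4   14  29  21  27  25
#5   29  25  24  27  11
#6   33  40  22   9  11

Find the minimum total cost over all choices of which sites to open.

74

Open {#1, #2, #6}: assign each demand point to its cheapest open site.
  C1→#1 16, C2→#1 10, C3→#2 13, C4→#6 9, C5→#6 11
  travel distance 59, fixed 15 → total 74.
Compare {#1, #2, #3}: travel distance 63 + fixed 12 = 75.
Compare {#1, #2, #3, #6}: travel distance 58 + fixed 18 = 76.
Compare {#1, #2, #4, #6}: travel distance 57 + fixed 19 = 76.
All other subsets cost ≥ 75. Minimum total cost: 74.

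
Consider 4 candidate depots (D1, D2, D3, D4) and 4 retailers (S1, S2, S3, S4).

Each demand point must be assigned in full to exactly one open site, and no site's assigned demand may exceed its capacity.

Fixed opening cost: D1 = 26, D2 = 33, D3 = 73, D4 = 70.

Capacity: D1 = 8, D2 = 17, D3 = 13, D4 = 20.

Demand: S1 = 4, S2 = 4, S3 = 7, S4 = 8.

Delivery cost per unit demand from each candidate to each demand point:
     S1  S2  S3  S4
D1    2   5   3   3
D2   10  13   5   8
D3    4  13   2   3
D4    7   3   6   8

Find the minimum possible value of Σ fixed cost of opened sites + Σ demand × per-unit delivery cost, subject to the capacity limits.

186

Open {D1, D2}; cheapest assignment that respects the capacities:
  D1 (cap 8, load 8): S1, S2 — cost 4×2 + 4×5 = 28
  D2 (cap 17, load 15): S3, S4 — cost 7×5 + 8×8 = 99
  Shipping 127, fixed 59 → total 186.
  Any other capacity-feasible assignment to {D1, D2} ships for at least 127.
Compare {D1, D4}: its best feasible assignment gives total 202.
Compare {D1, D2, D3}: its best feasible assignment gives total 219.
Every other set of open sites that can feasibly serve all demand totals ≥ 202 even under its best assignment. Minimum: 186.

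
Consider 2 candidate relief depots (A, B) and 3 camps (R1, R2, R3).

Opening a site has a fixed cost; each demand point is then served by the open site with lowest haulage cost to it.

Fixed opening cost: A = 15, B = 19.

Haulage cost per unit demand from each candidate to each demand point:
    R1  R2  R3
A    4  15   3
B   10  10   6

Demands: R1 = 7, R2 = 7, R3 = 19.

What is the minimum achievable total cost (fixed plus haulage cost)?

189

Open {A, B}: assign each demand point to its cheapest open site.
  R1→A 7×4=28, R2→B 7×10=70, R3→A 19×3=57
  haulage cost 155, fixed 34 → total 189.
Compare {A}: haulage cost 190 + fixed 15 = 205.
Compare {B}: haulage cost 254 + fixed 19 = 273.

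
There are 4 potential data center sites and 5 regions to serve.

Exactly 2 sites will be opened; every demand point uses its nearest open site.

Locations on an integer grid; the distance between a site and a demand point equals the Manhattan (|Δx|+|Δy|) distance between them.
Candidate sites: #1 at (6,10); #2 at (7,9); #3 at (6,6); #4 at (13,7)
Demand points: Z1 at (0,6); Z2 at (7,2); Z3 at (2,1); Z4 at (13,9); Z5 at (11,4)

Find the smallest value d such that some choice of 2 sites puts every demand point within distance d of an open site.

Open {#1, #3}.
  Farthest demand point is Z3 at distance 9 (to #3); all others are ≤ 9.
With {#2, #3} the worst case is 9.
With {#3, #4} the worst case is 9.
No size-2 selection achieves below 9.

9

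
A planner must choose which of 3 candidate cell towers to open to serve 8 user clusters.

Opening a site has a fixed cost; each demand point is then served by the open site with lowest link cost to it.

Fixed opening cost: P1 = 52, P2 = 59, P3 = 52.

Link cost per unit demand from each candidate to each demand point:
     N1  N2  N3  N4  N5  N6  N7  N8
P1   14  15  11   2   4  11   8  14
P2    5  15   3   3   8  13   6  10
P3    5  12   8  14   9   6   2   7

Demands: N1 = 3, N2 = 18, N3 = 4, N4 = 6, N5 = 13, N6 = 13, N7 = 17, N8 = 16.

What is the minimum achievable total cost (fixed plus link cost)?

655

Open {P1, P3}: assign each demand point to its cheapest open site.
  N1→P3 3×5=15, N2→P3 18×12=216, N3→P3 4×8=32, N4→P1 6×2=12, N5→P1 13×4=52, N6→P3 13×6=78, N7→P3 17×2=34, N8→P3 16×7=112
  link cost 551, fixed 104 → total 655.
Compare {P1, P2, P3}: link cost 531 + fixed 163 = 694.
Compare {P2, P3}: link cost 589 + fixed 111 = 700.
Compare {P3}: link cost 688 + fixed 52 = 740.
All other subsets cost ≥ 694. Minimum total cost: 655.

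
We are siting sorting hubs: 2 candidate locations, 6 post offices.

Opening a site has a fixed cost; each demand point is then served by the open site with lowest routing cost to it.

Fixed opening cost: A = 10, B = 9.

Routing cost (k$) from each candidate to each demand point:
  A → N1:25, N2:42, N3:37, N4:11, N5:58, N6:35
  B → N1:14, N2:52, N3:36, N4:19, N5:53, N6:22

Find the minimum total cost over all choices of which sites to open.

Open {A, B}: assign each demand point to its cheapest open site.
  N1→B 14, N2→A 42, N3→B 36, N4→A 11, N5→B 53, N6→B 22
  routing cost 178, fixed 19 → total 197.
Compare {B}: routing cost 196 + fixed 9 = 205.
Compare {A}: routing cost 208 + fixed 10 = 218.

197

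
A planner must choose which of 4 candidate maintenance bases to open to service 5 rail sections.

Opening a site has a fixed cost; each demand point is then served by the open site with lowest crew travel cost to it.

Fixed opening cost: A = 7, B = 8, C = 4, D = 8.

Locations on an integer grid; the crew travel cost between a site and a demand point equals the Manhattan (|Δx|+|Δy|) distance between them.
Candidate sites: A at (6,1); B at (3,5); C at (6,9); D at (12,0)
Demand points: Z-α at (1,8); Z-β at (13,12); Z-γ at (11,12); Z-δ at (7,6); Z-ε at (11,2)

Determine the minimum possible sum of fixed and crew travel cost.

43

Open {C, D}: assign each demand point to its cheapest open site.
  Z-α→C 6, Z-β→C 10, Z-γ→C 8, Z-δ→C 4, Z-ε→D 3
  crew travel cost 31, fixed 12 → total 43.
Compare {C}: crew travel cost 40 + fixed 4 = 44.
Compare {A, C}: crew travel cost 34 + fixed 11 = 45.
Compare {B, C}: crew travel cost 38 + fixed 12 = 50.
All other subsets cost ≥ 44. Minimum total cost: 43.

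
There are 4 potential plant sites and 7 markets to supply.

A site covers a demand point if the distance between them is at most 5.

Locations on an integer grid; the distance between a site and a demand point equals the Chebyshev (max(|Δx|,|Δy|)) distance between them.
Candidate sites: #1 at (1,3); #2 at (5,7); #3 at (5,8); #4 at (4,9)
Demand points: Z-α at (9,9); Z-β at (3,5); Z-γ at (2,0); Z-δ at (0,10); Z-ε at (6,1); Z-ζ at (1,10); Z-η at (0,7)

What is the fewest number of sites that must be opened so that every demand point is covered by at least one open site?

2

Coverage sets (demand points within 5 of each site):
  #1: {Z-β, Z-γ, Z-ε, Z-η}
  #2: {Z-α, Z-β, Z-δ, Z-ζ, Z-η}
  #3: {Z-α, Z-β, Z-δ, Z-ζ, Z-η}
  #4: {Z-α, Z-β, Z-δ, Z-ζ, Z-η}
No single site covers all 7 demand points.
But {#1, #2} covers everything, so the minimum is 2.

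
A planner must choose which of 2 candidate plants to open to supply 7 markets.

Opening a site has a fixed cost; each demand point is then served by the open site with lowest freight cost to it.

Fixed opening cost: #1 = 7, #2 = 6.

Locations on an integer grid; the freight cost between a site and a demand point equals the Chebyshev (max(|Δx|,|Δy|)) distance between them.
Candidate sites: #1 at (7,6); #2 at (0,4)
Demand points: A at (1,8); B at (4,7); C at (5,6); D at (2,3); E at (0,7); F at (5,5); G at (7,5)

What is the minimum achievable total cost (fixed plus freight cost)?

30

Open {#1, #2}: assign each demand point to its cheapest open site.
  A→#2 4, B→#1 3, C→#1 2, D→#2 2, E→#2 3, F→#1 2, G→#1 1
  freight cost 17, fixed 13 → total 30.
Compare {#1}: freight cost 26 + fixed 7 = 33.
Compare {#2}: freight cost 30 + fixed 6 = 36.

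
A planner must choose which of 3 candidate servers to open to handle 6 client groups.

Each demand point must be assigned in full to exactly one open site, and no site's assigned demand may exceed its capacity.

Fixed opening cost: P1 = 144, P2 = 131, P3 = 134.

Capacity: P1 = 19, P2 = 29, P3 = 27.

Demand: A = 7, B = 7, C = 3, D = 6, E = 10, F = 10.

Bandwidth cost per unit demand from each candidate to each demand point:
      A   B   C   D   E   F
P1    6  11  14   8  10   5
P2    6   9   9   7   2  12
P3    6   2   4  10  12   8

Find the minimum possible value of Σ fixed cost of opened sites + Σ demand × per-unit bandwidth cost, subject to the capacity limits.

475

Open {P2, P3}; cheapest assignment that respects the capacities:
  P2 (cap 29, load 23): A, D, E — cost 7×6 + 6×7 + 10×2 = 104
  P3 (cap 27, load 20): B, C, F — cost 7×2 + 3×4 + 10×8 = 106
  Shipping 210, fixed 265 → total 475.
  Any other capacity-feasible assignment to {P2, P3} ships for at least 210.
Compare {P1, P2}: its best feasible assignment gives total 519.
Compare {P1, P3}: its best feasible assignment gives total 564.
Every other set of open sites that can feasibly serve all demand totals ≥ 519 even under its best assignment. Minimum: 475.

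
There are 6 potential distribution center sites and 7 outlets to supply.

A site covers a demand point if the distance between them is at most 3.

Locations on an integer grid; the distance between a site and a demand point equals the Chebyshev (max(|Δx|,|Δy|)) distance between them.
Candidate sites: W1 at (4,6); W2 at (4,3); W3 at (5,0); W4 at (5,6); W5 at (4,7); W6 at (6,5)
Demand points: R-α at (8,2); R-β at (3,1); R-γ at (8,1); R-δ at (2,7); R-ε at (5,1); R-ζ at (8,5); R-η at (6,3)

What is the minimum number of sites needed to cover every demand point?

2

Coverage sets (demand points within 3 of each site):
  W1: {R-δ, R-η}
  W2: {R-β, R-ε, R-η}
  W3: {R-α, R-β, R-γ, R-ε, R-η}
  W4: {R-δ, R-ζ, R-η}
  W5: {R-δ}
  W6: {R-α, R-ζ, R-η}
No single site covers all 7 demand points.
But {W3, W4} covers everything, so the minimum is 2.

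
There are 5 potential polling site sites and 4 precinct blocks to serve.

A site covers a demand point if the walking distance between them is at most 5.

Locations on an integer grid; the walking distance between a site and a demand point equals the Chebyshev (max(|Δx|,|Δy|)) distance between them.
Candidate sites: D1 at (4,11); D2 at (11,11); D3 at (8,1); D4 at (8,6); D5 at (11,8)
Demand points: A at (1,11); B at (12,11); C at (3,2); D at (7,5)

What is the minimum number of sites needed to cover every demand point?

Coverage sets (demand points within 5 of each site):
  D1: {A}
  D2: {B}
  D3: {C, D}
  D4: {B, C, D}
  D5: {B, D}
No single site covers all 4 demand points.
But {D1, D4} covers everything, so the minimum is 2.

2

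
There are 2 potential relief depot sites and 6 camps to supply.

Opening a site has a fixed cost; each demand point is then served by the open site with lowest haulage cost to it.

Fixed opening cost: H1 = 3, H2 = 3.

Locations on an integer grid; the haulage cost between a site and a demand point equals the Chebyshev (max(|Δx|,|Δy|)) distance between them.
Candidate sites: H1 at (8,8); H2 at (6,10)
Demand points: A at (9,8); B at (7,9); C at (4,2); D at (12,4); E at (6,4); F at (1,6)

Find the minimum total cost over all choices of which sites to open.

26

Open {H1}: assign each demand point to its cheapest open site.
  A→H1 1, B→H1 1, C→H1 6, D→H1 4, E→H1 4, F→H1 7
  haulage cost 23, fixed 3 → total 26.
Compare {H1, H2}: haulage cost 21 + fixed 6 = 27.
Compare {H2}: haulage cost 29 + fixed 3 = 32.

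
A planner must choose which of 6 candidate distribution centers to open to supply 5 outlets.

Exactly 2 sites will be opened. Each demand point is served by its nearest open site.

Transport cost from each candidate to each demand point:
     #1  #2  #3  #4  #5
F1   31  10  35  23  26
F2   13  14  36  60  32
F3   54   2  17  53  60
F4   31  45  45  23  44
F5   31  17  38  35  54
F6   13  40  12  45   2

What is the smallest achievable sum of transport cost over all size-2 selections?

60

Open {F1, F6}.
  #1→F6 13, #2→F1 10, #3→F6 12, #4→F1 23, #5→F6 2  ⇒ total 60.
Compare {F3, F6}: total 74.
Compare {F5, F6}: total 79.
No size-2 selection does better; minimum is 60.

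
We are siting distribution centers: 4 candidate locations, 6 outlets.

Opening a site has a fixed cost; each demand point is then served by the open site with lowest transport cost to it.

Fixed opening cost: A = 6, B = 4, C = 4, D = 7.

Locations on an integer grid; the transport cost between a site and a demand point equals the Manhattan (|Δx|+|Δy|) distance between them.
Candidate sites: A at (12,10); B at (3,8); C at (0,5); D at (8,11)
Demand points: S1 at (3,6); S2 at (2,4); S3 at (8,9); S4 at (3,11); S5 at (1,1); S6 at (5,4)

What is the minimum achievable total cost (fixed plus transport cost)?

33

Open {B, C}: assign each demand point to its cheapest open site.
  S1→B 2, S2→C 3, S3→B 6, S4→B 3, S5→C 5, S6→B 6
  transport cost 25, fixed 8 → total 33.
Compare {B}: transport cost 31 + fixed 4 = 35.
Compare {C, D}: transport cost 25 + fixed 11 = 36.
Compare {B, C, D}: transport cost 21 + fixed 15 = 36.
All other subsets cost ≥ 35. Minimum total cost: 33.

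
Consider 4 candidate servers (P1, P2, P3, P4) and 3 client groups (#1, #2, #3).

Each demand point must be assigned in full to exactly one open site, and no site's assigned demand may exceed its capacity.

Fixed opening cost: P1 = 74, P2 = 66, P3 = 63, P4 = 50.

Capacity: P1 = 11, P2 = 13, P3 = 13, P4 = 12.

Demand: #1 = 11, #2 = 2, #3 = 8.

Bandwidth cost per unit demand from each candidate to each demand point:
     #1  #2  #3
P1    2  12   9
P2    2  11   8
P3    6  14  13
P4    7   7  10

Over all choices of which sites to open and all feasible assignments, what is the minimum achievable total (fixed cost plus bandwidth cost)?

232

Open {P2, P4}; cheapest assignment that respects the capacities:
  P2 (cap 13, load 11): #1 — cost 11×2 = 22
  P4 (cap 12, load 10): #2, #3 — cost 2×7 + 8×10 = 94
  Shipping 116, fixed 116 → total 232.
  Any other capacity-feasible assignment to {P2, P4} ships for at least 116.
Compare {P1, P4}: its best feasible assignment gives total 240.
Compare {P1, P2}: its best feasible assignment gives total 248.
Every other set of open sites that can feasibly serve all demand totals ≥ 240 even under its best assignment. Minimum: 232.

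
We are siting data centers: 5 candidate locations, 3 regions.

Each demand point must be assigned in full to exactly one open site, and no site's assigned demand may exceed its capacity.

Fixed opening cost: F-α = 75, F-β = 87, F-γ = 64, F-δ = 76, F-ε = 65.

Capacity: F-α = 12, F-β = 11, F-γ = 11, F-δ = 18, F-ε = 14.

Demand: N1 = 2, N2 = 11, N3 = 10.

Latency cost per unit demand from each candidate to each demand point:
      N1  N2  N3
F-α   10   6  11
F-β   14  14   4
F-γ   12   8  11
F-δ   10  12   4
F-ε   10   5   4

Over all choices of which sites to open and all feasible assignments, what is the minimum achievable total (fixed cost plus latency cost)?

Open {F-δ, F-ε}; cheapest assignment that respects the capacities:
  F-δ (cap 18, load 12): N1, N3 — cost 2×10 + 10×4 = 60
  F-ε (cap 14, load 11): N2 — cost 11×5 = 55
  Shipping 115, fixed 141 → total 256.
  Any other capacity-feasible assignment to {F-δ, F-ε} ships for at least 115.
Compare {F-α, F-ε}: its best feasible assignment gives total 266.
Compare {F-β, F-ε}: its best feasible assignment gives total 267.
Every other set of open sites that can feasibly serve all demand totals ≥ 266 even under its best assignment. Minimum: 256.

256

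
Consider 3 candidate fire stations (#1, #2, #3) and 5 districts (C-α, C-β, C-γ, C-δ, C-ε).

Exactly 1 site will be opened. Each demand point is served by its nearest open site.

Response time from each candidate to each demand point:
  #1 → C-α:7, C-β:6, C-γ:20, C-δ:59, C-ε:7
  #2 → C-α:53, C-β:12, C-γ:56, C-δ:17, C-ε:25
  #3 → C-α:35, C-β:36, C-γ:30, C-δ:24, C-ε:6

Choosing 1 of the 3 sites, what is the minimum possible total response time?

99

Open {#1}.
  C-α→#1 7, C-β→#1 6, C-γ→#1 20, C-δ→#1 59, C-ε→#1 7  ⇒ total 99.
Compare {#3}: total 131.
Compare {#2}: total 163.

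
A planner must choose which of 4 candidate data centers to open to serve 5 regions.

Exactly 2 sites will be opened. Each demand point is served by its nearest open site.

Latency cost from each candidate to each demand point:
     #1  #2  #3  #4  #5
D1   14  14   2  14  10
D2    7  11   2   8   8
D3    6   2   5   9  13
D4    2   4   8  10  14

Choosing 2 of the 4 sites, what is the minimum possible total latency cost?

24

Open {D2, D4}.
  #1→D4 2, #2→D4 4, #3→D2 2, #4→D2 8, #5→D2 8  ⇒ total 24.
Compare {D2, D3}: total 26.
Compare {D1, D4}: total 28.
No size-2 selection does better; minimum is 24.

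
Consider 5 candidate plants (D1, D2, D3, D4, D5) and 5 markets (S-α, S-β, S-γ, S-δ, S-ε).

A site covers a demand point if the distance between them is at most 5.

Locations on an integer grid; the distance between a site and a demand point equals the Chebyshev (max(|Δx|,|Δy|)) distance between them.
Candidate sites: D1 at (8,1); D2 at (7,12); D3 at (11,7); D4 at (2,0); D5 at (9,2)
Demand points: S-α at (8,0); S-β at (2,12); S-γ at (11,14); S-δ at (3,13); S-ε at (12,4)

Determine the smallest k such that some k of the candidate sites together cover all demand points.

Coverage sets (demand points within 5 of each site):
  D1: {S-α, S-ε}
  D2: {S-β, S-γ, S-δ}
  D3: {S-ε}
  D4: {}
  D5: {S-α, S-ε}
No single site covers all 5 demand points.
But {D1, D2} covers everything, so the minimum is 2.

2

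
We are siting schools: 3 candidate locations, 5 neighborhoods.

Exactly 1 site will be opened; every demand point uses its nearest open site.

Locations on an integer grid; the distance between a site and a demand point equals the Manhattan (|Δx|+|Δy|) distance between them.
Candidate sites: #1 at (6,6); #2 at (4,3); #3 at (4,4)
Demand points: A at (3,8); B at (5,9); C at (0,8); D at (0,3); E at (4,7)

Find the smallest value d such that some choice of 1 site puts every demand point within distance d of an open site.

Open {#3}.
  Farthest demand point is C at distance 8 (to #3); all others are ≤ 8.
With {#1} the worst case is 9.
With {#2} the worst case is 9.
No size-1 selection achieves below 8.

8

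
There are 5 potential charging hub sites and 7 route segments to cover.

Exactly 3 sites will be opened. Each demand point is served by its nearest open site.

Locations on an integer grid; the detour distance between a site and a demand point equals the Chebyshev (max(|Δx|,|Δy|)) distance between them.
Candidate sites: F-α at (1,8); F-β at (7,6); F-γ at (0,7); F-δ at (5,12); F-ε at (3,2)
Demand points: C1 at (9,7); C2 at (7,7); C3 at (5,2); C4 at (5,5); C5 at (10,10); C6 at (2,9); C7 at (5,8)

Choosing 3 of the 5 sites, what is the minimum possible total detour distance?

Open {F-α, F-β, F-ε}.
  C1→F-β 2, C2→F-β 1, C3→F-ε 2, C4→F-β 2, C5→F-β 4, C6→F-α 1, C7→F-β 2  ⇒ total 14.
Compare {F-β, F-γ, F-ε}: total 15.
Compare {F-α, F-β, F-γ}: total 16.
No size-3 selection does better; minimum is 14.

14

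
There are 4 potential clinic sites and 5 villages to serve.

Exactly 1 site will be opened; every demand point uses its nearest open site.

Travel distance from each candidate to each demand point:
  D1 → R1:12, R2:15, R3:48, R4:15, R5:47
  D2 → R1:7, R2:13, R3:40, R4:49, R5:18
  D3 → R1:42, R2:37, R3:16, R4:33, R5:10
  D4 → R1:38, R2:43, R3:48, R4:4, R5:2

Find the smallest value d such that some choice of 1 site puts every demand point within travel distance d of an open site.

Open {D3}.
  Farthest demand point is R1 at travel distance 42 (to D3); all others are ≤ 42.
With {D1} the worst case is 48.
With {D4} the worst case is 48.
No size-1 selection achieves below 42.

42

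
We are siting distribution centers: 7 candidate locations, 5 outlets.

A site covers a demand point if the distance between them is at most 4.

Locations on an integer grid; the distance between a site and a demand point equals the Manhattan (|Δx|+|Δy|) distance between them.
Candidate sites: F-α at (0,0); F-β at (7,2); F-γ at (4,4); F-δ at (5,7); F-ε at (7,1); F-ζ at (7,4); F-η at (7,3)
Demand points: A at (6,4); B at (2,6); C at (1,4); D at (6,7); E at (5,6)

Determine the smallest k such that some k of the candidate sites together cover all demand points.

Coverage sets (demand points within 4 of each site):
  F-α: {}
  F-β: {A}
  F-γ: {A, B, C, E}
  F-δ: {A, B, D, E}
  F-ε: {A}
  F-ζ: {A, D, E}
  F-η: {A}
No single site covers all 5 demand points.
But {F-γ, F-δ} covers everything, so the minimum is 2.

2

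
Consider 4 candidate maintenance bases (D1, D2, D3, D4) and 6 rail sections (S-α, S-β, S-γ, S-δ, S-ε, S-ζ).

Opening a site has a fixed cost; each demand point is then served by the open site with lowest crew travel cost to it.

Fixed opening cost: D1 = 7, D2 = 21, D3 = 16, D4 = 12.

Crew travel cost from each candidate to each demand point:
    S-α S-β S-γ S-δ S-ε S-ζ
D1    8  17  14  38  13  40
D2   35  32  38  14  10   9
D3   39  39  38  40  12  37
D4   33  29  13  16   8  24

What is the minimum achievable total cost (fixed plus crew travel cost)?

100

Open {D1, D2}: assign each demand point to its cheapest open site.
  S-α→D1 8, S-β→D1 17, S-γ→D1 14, S-δ→D2 14, S-ε→D2 10, S-ζ→D2 9
  crew travel cost 72, fixed 28 → total 100.
Compare {D1, D4}: crew travel cost 86 + fixed 19 = 105.
Compare {D1, D2, D4}: crew travel cost 69 + fixed 40 = 109.
Compare {D1, D2, D3}: crew travel cost 72 + fixed 44 = 116.
All other subsets cost ≥ 105. Minimum total cost: 100.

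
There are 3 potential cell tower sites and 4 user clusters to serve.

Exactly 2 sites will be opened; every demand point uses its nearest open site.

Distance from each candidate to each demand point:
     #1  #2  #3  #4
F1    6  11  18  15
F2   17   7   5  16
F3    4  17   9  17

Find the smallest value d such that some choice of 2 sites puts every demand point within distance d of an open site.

Open {F1, F2}.
  Farthest demand point is #4 at distance 15 (to F1); all others are ≤ 15.
With {F1, F3} the worst case is 15.
With {F2, F3} the worst case is 16.
No size-2 selection achieves below 15.

15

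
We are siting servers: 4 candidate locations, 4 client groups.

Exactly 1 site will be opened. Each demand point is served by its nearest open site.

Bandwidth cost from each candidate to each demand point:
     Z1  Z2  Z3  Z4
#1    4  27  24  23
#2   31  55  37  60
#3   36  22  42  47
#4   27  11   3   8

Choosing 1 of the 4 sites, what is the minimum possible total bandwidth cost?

49

Open {#4}.
  Z1→#4 27, Z2→#4 11, Z3→#4 3, Z4→#4 8  ⇒ total 49.
Compare {#1}: total 78.
Compare {#3}: total 147.
No size-1 selection does better; minimum is 49.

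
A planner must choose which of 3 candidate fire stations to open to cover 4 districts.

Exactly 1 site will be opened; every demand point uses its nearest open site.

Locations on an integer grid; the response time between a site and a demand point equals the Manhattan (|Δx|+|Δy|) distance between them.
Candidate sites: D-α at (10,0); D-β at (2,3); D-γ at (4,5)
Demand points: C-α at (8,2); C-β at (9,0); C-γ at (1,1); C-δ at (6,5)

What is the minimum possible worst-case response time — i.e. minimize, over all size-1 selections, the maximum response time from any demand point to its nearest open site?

Open {D-α}.
  Farthest demand point is C-γ at response time 10 (to D-α); all others are ≤ 10.
With {D-β} the worst case is 10.
With {D-γ} the worst case is 10.
No size-1 selection achieves below 10.

10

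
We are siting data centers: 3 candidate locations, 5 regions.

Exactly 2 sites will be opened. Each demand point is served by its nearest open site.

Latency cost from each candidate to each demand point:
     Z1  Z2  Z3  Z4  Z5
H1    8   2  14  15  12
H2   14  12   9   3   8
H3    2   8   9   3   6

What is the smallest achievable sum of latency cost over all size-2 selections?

Open {H1, H3}.
  Z1→H3 2, Z2→H1 2, Z3→H3 9, Z4→H3 3, Z5→H3 6  ⇒ total 22.
Compare {H2, H3}: total 28.
Compare {H1, H2}: total 30.

22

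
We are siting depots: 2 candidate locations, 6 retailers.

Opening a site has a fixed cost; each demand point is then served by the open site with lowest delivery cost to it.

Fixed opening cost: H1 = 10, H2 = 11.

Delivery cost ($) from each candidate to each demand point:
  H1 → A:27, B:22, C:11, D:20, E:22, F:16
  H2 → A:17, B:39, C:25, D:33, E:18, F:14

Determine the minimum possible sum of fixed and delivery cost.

123

Open {H1, H2}: assign each demand point to its cheapest open site.
  A→H2 17, B→H1 22, C→H1 11, D→H1 20, E→H2 18, F→H2 14
  delivery cost 102, fixed 21 → total 123.
Compare {H1}: delivery cost 118 + fixed 10 = 128.
Compare {H2}: delivery cost 146 + fixed 11 = 157.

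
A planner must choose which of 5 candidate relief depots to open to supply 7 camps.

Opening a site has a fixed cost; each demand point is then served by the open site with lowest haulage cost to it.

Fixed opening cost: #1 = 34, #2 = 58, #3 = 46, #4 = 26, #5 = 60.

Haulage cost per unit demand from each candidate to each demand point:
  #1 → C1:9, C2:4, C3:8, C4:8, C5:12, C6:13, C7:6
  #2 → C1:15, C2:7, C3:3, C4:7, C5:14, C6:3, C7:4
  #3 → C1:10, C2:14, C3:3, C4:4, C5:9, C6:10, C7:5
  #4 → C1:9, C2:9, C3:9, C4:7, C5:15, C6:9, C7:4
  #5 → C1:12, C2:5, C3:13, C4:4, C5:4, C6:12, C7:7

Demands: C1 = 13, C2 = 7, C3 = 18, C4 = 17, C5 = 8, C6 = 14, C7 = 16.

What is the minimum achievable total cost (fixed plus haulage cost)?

556

Open {#2, #4, #5}: assign each demand point to its cheapest open site.
  C1→#4 13×9=117, C2→#5 7×5=35, C3→#2 18×3=54, C4→#5 17×4=68, C5→#5 8×4=32, C6→#2 14×3=42, C7→#2 16×4=64
  haulage cost 412, fixed 144 → total 556.
Compare {#1, #2, #5}: haulage cost 405 + fixed 152 = 557.
Compare {#2, #5}: haulage cost 451 + fixed 118 = 569.
Compare {#2, #3}: haulage cost 479 + fixed 104 = 583.
All other subsets cost ≥ 557. Minimum total cost: 556.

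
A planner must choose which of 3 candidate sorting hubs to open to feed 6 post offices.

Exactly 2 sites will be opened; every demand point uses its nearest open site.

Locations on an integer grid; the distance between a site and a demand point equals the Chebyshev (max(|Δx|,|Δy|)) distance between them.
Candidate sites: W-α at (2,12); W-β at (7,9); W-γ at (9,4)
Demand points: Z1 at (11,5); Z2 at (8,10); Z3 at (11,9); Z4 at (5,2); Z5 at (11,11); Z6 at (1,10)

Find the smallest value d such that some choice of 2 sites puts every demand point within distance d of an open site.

Open {W-β, W-γ}.
  Farthest demand point is Z6 at distance 6 (to W-β); all others are ≤ 6.
With {W-α, W-β} the worst case is 7.
With {W-α, W-γ} the worst case is 7.
No size-2 selection achieves below 6.

6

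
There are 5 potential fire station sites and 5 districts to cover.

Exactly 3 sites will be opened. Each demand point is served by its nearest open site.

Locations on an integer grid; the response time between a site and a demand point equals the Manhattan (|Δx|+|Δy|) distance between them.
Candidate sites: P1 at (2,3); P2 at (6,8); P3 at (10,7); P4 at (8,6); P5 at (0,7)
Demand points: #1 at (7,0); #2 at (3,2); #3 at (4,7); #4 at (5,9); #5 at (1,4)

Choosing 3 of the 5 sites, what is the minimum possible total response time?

Open {P1, P2, P4}.
  #1→P4 7, #2→P1 2, #3→P2 3, #4→P2 2, #5→P1 2  ⇒ total 16.
Compare {P1, P2, P3}: total 17.
Compare {P1, P2, P5}: total 17.
No size-3 selection does better; minimum is 16.

16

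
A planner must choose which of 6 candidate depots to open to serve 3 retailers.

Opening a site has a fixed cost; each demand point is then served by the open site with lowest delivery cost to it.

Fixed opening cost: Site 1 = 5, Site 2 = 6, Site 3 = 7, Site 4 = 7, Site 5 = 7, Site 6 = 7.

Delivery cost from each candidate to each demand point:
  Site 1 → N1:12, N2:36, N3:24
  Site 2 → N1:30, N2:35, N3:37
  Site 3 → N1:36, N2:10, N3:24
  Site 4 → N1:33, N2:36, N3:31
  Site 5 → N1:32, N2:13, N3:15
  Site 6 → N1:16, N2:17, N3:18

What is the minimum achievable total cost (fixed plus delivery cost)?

Open {Site 1, Site 5}: assign each demand point to its cheapest open site.
  N1→Site 1 12, N2→Site 5 13, N3→Site 5 15
  delivery cost 40, fixed 12 → total 52.
Compare {Site 1, Site 3, Site 5}: delivery cost 37 + fixed 19 = 56.
Compare {Site 6}: delivery cost 51 + fixed 7 = 58.
Compare {Site 1, Site 3}: delivery cost 46 + fixed 12 = 58.
All other subsets cost ≥ 56. Minimum total cost: 52.

52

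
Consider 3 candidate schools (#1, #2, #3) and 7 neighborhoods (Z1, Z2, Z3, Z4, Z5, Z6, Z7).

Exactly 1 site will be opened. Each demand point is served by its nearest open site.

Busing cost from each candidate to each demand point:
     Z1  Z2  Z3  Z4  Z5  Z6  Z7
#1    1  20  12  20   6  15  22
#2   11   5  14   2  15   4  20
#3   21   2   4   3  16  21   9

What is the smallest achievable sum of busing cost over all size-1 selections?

Open {#2}.
  Z1→#2 11, Z2→#2 5, Z3→#2 14, Z4→#2 2, Z5→#2 15, Z6→#2 4, Z7→#2 20  ⇒ total 71.
Compare {#3}: total 76.
Compare {#1}: total 96.

71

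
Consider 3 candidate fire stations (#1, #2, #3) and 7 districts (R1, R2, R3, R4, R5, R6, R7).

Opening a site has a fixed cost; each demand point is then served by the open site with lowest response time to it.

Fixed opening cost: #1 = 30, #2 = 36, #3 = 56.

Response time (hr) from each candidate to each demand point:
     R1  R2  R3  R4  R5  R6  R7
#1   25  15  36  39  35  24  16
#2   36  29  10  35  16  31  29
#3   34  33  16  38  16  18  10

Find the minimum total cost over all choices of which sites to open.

207

Open {#1, #2}: assign each demand point to its cheapest open site.
  R1→#1 25, R2→#1 15, R3→#2 10, R4→#2 35, R5→#2 16, R6→#1 24, R7→#1 16
  response time 141, fixed 66 → total 207.
Compare {#1}: response time 190 + fixed 30 = 220.
Compare {#3}: response time 165 + fixed 56 = 221.
Compare {#2}: response time 186 + fixed 36 = 222.
All other subsets cost ≥ 220. Minimum total cost: 207.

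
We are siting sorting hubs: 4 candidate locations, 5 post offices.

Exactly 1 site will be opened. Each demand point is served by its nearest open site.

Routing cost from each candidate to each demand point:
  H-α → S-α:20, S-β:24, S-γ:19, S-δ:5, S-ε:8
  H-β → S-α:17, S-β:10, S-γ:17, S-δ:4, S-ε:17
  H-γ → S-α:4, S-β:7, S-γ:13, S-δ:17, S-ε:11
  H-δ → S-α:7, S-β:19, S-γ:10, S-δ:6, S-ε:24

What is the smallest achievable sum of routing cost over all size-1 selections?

Open {H-γ}.
  S-α→H-γ 4, S-β→H-γ 7, S-γ→H-γ 13, S-δ→H-γ 17, S-ε→H-γ 11  ⇒ total 52.
Compare {H-β}: total 65.
Compare {H-δ}: total 66.
No size-1 selection does better; minimum is 52.

52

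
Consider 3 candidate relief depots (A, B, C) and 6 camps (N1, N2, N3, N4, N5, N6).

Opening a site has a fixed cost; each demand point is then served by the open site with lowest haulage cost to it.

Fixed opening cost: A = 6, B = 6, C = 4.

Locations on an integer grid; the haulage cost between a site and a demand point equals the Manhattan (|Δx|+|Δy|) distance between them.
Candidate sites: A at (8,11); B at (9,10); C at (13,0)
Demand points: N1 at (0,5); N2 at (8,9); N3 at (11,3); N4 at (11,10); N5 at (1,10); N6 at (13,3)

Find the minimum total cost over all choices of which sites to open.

44

Open {B, C}: assign each demand point to its cheapest open site.
  N1→B 14, N2→B 2, N3→C 5, N4→B 2, N5→B 8, N6→C 3
  haulage cost 34, fixed 10 → total 44.
Compare {A, C}: haulage cost 36 + fixed 10 = 46.
Compare {A, B, C}: haulage cost 34 + fixed 16 = 50.
Compare {B}: haulage cost 46 + fixed 6 = 52.
All other subsets cost ≥ 46. Minimum total cost: 44.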